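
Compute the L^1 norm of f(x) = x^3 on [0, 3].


Step 1: ||f||_1 = (integral_0^3 |x^3|^1 dx)^(1/1)
     = (integral_0^3 x^3 dx)^(1/1)
Step 2: integral_0^3 x^3 dx = [x^4/(4)] from 0 to 3 = 3^4/4
     = 81/4 = 20.25
Step 3: ||f||_1 = (20.25)^(1/1) = 20.25


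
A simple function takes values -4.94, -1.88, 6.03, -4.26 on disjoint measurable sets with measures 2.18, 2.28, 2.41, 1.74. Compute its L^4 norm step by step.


Step 1: Compute |f_i|^4 for each value:
  |-4.94|^4 = 595.535693
  |-1.88|^4 = 12.491983
  |6.03|^4 = 1322.115049
  |-4.26|^4 = 329.335386
Step 2: Multiply by measures and sum:
  595.535693 * 2.18 = 1298.267811
  12.491983 * 2.28 = 28.481722
  1322.115049 * 2.41 = 3186.297268
  329.335386 * 1.74 = 573.043571
Sum = 1298.267811 + 28.481722 + 3186.297268 + 573.043571 = 5086.090372
Step 3: Take the p-th root:
||f||_4 = (5086.090372)^(1/4) = 8.444929


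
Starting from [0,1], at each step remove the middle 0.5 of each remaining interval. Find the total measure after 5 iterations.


Step 1: At each step, fraction remaining = 1 - 0.5 = 0.5
Step 2: After 5 steps, measure = (0.5)^5
Step 3: Computing the power step by step:
  After step 1: 0.5
  After step 2: 0.25
  After step 3: 0.125
  After step 4: 0.0625
  After step 5: 0.03125
Result = 0.03125


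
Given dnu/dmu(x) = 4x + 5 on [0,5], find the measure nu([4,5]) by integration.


nu(A) = integral_A (dnu/dmu) dmu = integral_4^5 (4x + 5) dx
Step 1: Antiderivative F(x) = (4/2)x^2 + 5x
Step 2: F(5) = (4/2)*5^2 + 5*5 = 50 + 25 = 75
Step 3: F(4) = (4/2)*4^2 + 5*4 = 32 + 20 = 52
Step 4: nu([4,5]) = F(5) - F(4) = 75 - 52 = 23


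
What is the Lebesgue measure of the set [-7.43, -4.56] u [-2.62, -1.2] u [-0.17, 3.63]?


For pairwise disjoint intervals, m(union) = sum of lengths.
= (-4.56 - -7.43) + (-1.2 - -2.62) + (3.63 - -0.17)
= 2.87 + 1.42 + 3.8
= 8.09


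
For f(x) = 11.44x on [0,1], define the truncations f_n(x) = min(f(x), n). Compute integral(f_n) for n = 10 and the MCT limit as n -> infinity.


f(x) = 11.44x on [0,1]; f_n(x) = min(11.44x, n). At n = 10:
Step 1: f(x) reaches 10 at x = 10/11.44 = 0.874126
Step 2: integral(f_10) = integral(11.44x, 0, 0.874126) + integral(10, 0.874126, 1)
       = 11.44*0.874126^2/2 + 10*(1 - 0.874126)
       = 4.370629 + 1.258741
       = 5.629371
Step 3: As n -> infinity, f_n increases to f, so by MCT integral(f_n) -> integral(f) = 11.44/2 = 5.72.
Convergence: integral(f_10) = 5.629371 -> 5.72 as n -> infinity


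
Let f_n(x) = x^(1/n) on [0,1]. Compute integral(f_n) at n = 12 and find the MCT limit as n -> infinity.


At n = 12: f_12(x) = x^(1/12).
Step 1: integral(x^(1/12), 0, 1) = [x^(1/12+1) / (1/12+1)] from 0 to 1
     = 1 / (1/12 + 1) = 1 / ((12+1)/12) = 12/(12+1)
     = 12/13 = 0.923077
Step 2: As n -> infinity, f_n(x) = x^(1/n) -> 1 for x in (0,1], and f_n is increasing in n.
By MCT, lim_n integral(f_n) = integral(lim_n f_n) = integral(1, 0, 1) = 1.
Step 3: Verify convergence: 12/13 = 0.923077 -> 1


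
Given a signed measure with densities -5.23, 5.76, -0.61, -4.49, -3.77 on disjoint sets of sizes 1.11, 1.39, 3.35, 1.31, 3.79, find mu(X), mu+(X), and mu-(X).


Step 1: Compute signed measure on each set:
  Set 1: -5.23 * 1.11 = -5.8053
  Set 2: 5.76 * 1.39 = 8.0064
  Set 3: -0.61 * 3.35 = -2.0435
  Set 4: -4.49 * 1.31 = -5.8819
  Set 5: -3.77 * 3.79 = -14.2883
Step 2: Total signed measure = (-5.8053) + (8.0064) + (-2.0435) + (-5.8819) + (-14.2883)
     = -20.0126
Step 3: Positive part mu+(X) = sum of positive contributions = 8.0064
Step 4: Negative part mu-(X) = |sum of negative contributions| = 28.019


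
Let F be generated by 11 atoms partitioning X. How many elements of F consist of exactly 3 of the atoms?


Each element of F is a union of some subset of the 11 atoms.
Elements that are unions of exactly 3 atoms correspond to 3-element subsets of the 11 atoms.
Count = C(11, 3) = 11! / (3! * 8!) = 165.


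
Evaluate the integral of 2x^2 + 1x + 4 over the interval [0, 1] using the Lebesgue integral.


The Lebesgue integral of a Riemann-integrable function agrees with the Riemann integral.
Antiderivative F(x) = (2/3)x^3 + (1/2)x^2 + 4x
F(1) = (2/3)*1^3 + (1/2)*1^2 + 4*1
     = (2/3)*1 + (1/2)*1 + 4*1
     = 0.666667 + 0.5 + 4
     = 5.166667
F(0) = 0.0
Integral = F(1) - F(0) = 5.166667 - 0.0 = 5.166667


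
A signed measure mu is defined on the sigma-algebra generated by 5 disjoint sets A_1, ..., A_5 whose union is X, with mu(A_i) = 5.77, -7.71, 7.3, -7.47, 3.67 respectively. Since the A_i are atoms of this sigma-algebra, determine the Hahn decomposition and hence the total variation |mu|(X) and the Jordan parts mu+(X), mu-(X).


Step 1: Every measurable set is a union of atoms (the cells / points), so a Hahn decomposition is
  obtained by grouping atoms by sign: P = union of atoms with mu > 0, N = union of the remaining atoms.
  Atoms in P (indices): 1, 3, 5;  atoms in N (indices): 2, 4
  Positive values: 5.77, 7.3, 3.67
  Negative values: -7.71, -7.47
Step 2: mu+(X) = mu(P) = sum of positive atom values = 16.74
Step 3: mu-(X) = -mu(N) = sum of |negative atom values| = 15.18
Step 4: |mu|(X) = mu+(X) + mu-(X) = 16.74 + 15.18 = 31.92


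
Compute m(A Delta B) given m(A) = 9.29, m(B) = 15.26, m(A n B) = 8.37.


m(A Delta B) = m(A) + m(B) - 2*m(A n B)
= 9.29 + 15.26 - 2*8.37
= 9.29 + 15.26 - 16.74
= 7.81


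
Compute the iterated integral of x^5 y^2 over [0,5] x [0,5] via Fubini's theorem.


By Fubini's theorem, the double integral factors as a product of single integrals:
Step 1: integral_0^5 x^5 dx = [x^6/6] from 0 to 5
     = 5^6/6 = 2604.166667
Step 2: integral_0^5 y^2 dy = [y^3/3] from 0 to 5
     = 5^3/3 = 41.666667
Step 3: Double integral = 2604.166667 * 41.666667 = 108506.944444


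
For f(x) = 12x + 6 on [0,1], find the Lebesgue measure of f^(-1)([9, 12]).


f^(-1)([9, 12]) = {x : 9 <= 12x + 6 <= 12}
Solving: (9 - 6)/12 <= x <= (12 - 6)/12
= [0.25, 0.5]
Intersecting with [0,1]: [0.25, 0.5]
Measure = 0.5 - 0.25 = 0.25


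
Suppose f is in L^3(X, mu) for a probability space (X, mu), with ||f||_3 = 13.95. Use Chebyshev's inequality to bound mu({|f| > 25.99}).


Chebyshev/Markov inequality: mu(|f| > eps) <= (||f||_p / eps)^p
Step 1: ||f||_3 / eps = 13.95 / 25.99 = 0.536745
Step 2: Raise to power p = 3:
  (0.536745)^3 = 0.154634
Step 3: Therefore mu(|f| > 25.99) <= 0.154634


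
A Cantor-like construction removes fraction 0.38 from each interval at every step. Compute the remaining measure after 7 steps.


Step 1: At each step, fraction remaining = 1 - 0.38 = 0.62
Step 2: After 7 steps, measure = (0.62)^7
Result = 0.035216


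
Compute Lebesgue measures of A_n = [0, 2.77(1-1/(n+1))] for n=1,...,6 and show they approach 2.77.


By continuity of measure from below: if A_n increases to A, then m(A_n) -> m(A).
Here A = [0, 2.77], so m(A) = 2.77
Step 1: a_1 = 2.77*(1 - 1/2) = 1.385, m(A_1) = 1.385
Step 2: a_2 = 2.77*(1 - 1/3) = 1.8467, m(A_2) = 1.8467
Step 3: a_3 = 2.77*(1 - 1/4) = 2.0775, m(A_3) = 2.0775
Step 4: a_4 = 2.77*(1 - 1/5) = 2.216, m(A_4) = 2.216
Step 5: a_5 = 2.77*(1 - 1/6) = 2.3083, m(A_5) = 2.3083
Step 6: a_6 = 2.77*(1 - 1/7) = 2.3743, m(A_6) = 2.3743
Limit: m(A_n) -> m([0,2.77]) = 2.77


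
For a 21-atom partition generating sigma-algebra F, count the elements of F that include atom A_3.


Each element of F is a union of some subset S of the 21 atoms.
The element contains A_3 iff A_3 is in S.
So we count subsets S of {A_1,...,A_21} with A_3 in S: choose freely among the other 20 atoms.
Count = 2^(21-1) = 2^20 = 1048576.


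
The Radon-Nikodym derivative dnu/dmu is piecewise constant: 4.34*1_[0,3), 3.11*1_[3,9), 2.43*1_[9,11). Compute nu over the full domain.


Integrate each piece of the Radon-Nikodym derivative:
Step 1: integral_0^3 4.34 dx = 4.34*(3-0) = 4.34*3 = 13.02
Step 2: integral_3^9 3.11 dx = 3.11*(9-3) = 3.11*6 = 18.66
Step 3: integral_9^11 2.43 dx = 2.43*(11-9) = 2.43*2 = 4.86
Total: 13.02 + 18.66 + 4.86 = 36.54


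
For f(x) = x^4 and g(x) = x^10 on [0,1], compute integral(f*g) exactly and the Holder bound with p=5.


Step 1: Exact integral of f*g = integral(x^14, 0, 1) = 1/15
     = 0.066667
Step 2: Holder bound with p=5, q=1.25:
  ||f||_p = (integral x^20 dx)^(1/5) = (1/21)^(1/5) = 0.543946
  ||g||_q = (integral x^12.5 dx)^(1/1.25) = (1/13.5)^(1/1.25) = 0.124662
Step 3: Holder bound = ||f||_p * ||g||_q = 0.543946 * 0.124662 = 0.067809
Verification: 0.066667 <= 0.067809 (Holder holds)


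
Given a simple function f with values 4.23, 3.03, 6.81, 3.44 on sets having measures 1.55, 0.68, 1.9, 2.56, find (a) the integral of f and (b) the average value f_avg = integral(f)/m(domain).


Step 1: Integral = sum(value_i * measure_i)
= 4.23*1.55 + 3.03*0.68 + 6.81*1.9 + 3.44*2.56
= 6.5565 + 2.0604 + 12.939 + 8.8064
= 30.3623
Step 2: Total measure of domain = 1.55 + 0.68 + 1.9 + 2.56 = 6.69
Step 3: Average value = 30.3623 / 6.69 = 4.53846


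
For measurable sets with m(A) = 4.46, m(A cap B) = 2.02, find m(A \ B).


m(A \ B) = m(A) - m(A n B)
= 4.46 - 2.02
= 2.44


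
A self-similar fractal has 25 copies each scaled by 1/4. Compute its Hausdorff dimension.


For a self-similar set with N copies scaled by 1/r:
dim_H = log(N)/log(r) = log(25)/log(4)
= 3.218876/1.386294
= 2.321928


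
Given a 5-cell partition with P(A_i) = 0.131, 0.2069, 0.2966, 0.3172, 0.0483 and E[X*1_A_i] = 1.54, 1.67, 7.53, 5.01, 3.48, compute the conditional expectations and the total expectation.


For each cell A_i: E[X|A_i] = E[X*1_A_i] / P(A_i)
Step 1: E[X|A_1] = 1.54 / 0.131 = 11.755725
Step 2: E[X|A_2] = 1.67 / 0.2069 = 8.071532
Step 3: E[X|A_3] = 7.53 / 0.2966 = 25.387728
Step 4: E[X|A_4] = 5.01 / 0.3172 = 15.794451
Step 5: E[X|A_5] = 3.48 / 0.0483 = 72.049689
Verification: E[X] = sum E[X*1_A_i] = 1.54 + 1.67 + 7.53 + 5.01 + 3.48 = 19.23


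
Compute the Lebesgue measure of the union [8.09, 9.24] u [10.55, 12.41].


For pairwise disjoint intervals, m(union) = sum of lengths.
= (9.24 - 8.09) + (12.41 - 10.55)
= 1.15 + 1.86
= 3.01


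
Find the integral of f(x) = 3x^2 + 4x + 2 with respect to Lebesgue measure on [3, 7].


The Lebesgue integral of a Riemann-integrable function agrees with the Riemann integral.
Antiderivative F(x) = (3/3)x^3 + (4/2)x^2 + 2x
F(7) = (3/3)*7^3 + (4/2)*7^2 + 2*7
     = (3/3)*343 + (4/2)*49 + 2*7
     = 343 + 98 + 14
     = 455
F(3) = 51
Integral = F(7) - F(3) = 455 - 51 = 404


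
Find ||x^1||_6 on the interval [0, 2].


Step 1: ||f||_6 = (integral_0^2 |x^1|^6 dx)^(1/6)
     = (integral_0^2 x^6 dx)^(1/6)
Step 2: integral_0^2 x^6 dx = [x^7/(7)] from 0 to 2 = 2^7/7
     = 128/7 = 18.285714
Step 3: ||f||_6 = (18.285714)^(1/6) = 1.623125


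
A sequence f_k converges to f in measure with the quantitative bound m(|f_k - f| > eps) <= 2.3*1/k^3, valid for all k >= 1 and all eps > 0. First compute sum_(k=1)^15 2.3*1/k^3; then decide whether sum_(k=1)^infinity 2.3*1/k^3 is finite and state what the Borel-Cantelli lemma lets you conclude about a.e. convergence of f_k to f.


Step 1: List the terms 2.3*1/k^3 for k = 1 to 15:
  k=1: 2.3
  k=2: 0.2875
  k=3: 0.085185
  k=4: 0.035937
  k=5: 0.0184
  k=6: 0.010648
  k=7: 0.006706
  k=8: 0.004492
  k=9: 0.003155
  k=10: 0.0023
  k=11: 0.001728
  k=12: 0.001331
  k=13: 0.001047
  k=14: 8.381924e-04
  k=15: 6.814815e-04
Step 2: Partial sum = 2.3 + 0.2875 + 0.085185 + 0.035937 + 0.0184 + 0.010648 + 0.006706 + 0.004492 + 0.003155 + 0.0023 + 0.001728 + 0.001331 + 0.001047 + 8.381924e-04 + 6.814815e-04
     = 2.759949
Step 3: The full series sum_(k>=1) 2.3*1/k^3 converges (p-series with p = 3 > 1; a constant multiple of a convergent series converges).
Step 4: Fix eps > 0. Since sum_k m(|f_k - f| > eps) < infinity, the Borel-Cantelli lemma gives
        m(limsup_k {|f_k - f| > eps}) = 0, i.e. for a.e. x, |f_k(x) - f(x)| <= eps for all large k.
        Applying this with eps = 1/j for j = 1, 2, ... and intersecting the countably many full-measure sets,
        for a.e. x we get limsup_k |f_k(x) - f(x)| <= 1/j for every j, hence f_k -> f almost everywhere.
Conclusion: series converges; Borel-Cantelli yields f_k -> f a.e.


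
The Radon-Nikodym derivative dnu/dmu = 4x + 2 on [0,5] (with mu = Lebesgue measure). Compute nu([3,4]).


nu(A) = integral_A (dnu/dmu) dmu = integral_3^4 (4x + 2) dx
Step 1: Antiderivative F(x) = (4/2)x^2 + 2x
Step 2: F(4) = (4/2)*4^2 + 2*4 = 32 + 8 = 40
Step 3: F(3) = (4/2)*3^2 + 2*3 = 18 + 6 = 24
Step 4: nu([3,4]) = F(4) - F(3) = 40 - 24 = 16


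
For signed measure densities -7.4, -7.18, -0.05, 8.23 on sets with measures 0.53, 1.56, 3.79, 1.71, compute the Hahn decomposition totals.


Step 1: Compute signed measure on each set:
  Set 1: -7.4 * 0.53 = -3.922
  Set 2: -7.18 * 1.56 = -11.2008
  Set 3: -0.05 * 3.79 = -0.1895
  Set 4: 8.23 * 1.71 = 14.0733
Step 2: Total signed measure = (-3.922) + (-11.2008) + (-0.1895) + (14.0733)
     = -1.239
Step 3: Positive part mu+(X) = sum of positive contributions = 14.0733
Step 4: Negative part mu-(X) = |sum of negative contributions| = 15.3123


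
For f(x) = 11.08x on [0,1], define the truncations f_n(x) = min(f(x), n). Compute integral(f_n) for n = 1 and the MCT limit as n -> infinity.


f(x) = 11.08x on [0,1]; f_n(x) = min(11.08x, n). At n = 1:
Step 1: f(x) reaches 1 at x = 1/11.08 = 0.090253
Step 2: integral(f_1) = integral(11.08x, 0, 0.090253) + integral(1, 0.090253, 1)
       = 11.08*0.090253^2/2 + 1*(1 - 0.090253)
       = 0.045126 + 0.909747
       = 0.954874
Step 3: As n -> infinity, f_n increases to f, so by MCT integral(f_n) -> integral(f) = 11.08/2 = 5.54.
Convergence: integral(f_1) = 0.954874 -> 5.54 as n -> infinity


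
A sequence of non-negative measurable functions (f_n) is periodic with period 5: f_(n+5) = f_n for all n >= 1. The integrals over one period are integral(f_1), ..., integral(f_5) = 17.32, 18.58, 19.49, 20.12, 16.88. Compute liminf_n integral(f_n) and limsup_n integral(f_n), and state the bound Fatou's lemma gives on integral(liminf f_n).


The sequence (integral(f_n)) is periodic with period 5, repeating the values 17.32, 18.58, 19.49, 20.12, 16.88 indefinitely.
Step 1: For a periodic sequence, every tail (a_m, a_(m+1), ...) contains all 5 period values infinitely often.
Step 2: Hence inf of every tail = min of the period values = min(17.32, 18.58, 19.49, 20.12, 16.88) = 16.88.
        liminf_n integral(f_n) = sup over m of (inf of tail from m) = 16.88.
Step 3: Similarly sup of every tail = max of the period values = 20.12.
        limsup_n integral(f_n) = 20.12.
Step 4: Fatou's lemma: integral(liminf_n f_n) <= liminf_n integral(f_n) = 16.88.
        So the integral of the pointwise liminf is at most 16.88.


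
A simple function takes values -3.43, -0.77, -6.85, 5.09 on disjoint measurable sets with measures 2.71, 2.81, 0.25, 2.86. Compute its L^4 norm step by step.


Step 1: Compute |f_i|^4 for each value:
  |-3.43|^4 = 138.412872
  |-0.77|^4 = 0.35153
  |-6.85|^4 = 2201.721006
  |5.09|^4 = 671.229646
Step 2: Multiply by measures and sum:
  138.412872 * 2.71 = 375.098883
  0.35153 * 2.81 = 0.9878
  2201.721006 * 0.25 = 550.430252
  671.229646 * 2.86 = 1919.716786
Sum = 375.098883 + 0.9878 + 550.430252 + 1919.716786 = 2846.233722
Step 3: Take the p-th root:
||f||_4 = (2846.233722)^(1/4) = 7.304116


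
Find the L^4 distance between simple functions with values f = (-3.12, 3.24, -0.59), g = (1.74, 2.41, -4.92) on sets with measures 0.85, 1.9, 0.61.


Step 1: Compute differences f_i - g_i:
  -3.12 - 1.74 = -4.86
  3.24 - 2.41 = 0.83
  -0.59 - -4.92 = 4.33
Step 2: Compute |diff|^4 * measure for each set:
  |-4.86|^4 * 0.85 = 557.885504 * 0.85 = 474.202679
  |0.83|^4 * 1.9 = 0.474583 * 1.9 = 0.901708
  |4.33|^4 * 0.61 = 351.521251 * 0.61 = 214.427963
Step 3: Sum = 689.53235
Step 4: ||f-g||_4 = (689.53235)^(1/4) = 5.124349


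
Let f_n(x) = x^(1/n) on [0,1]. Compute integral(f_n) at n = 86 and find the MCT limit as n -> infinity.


At n = 86: f_86(x) = x^(1/86).
Step 1: integral(x^(1/86), 0, 1) = [x^(1/86+1) / (1/86+1)] from 0 to 1
     = 1 / (1/86 + 1) = 1 / ((86+1)/86) = 86/(86+1)
     = 86/87 = 0.988506
Step 2: As n -> infinity, f_n(x) = x^(1/n) -> 1 for x in (0,1], and f_n is increasing in n.
By MCT, lim_n integral(f_n) = integral(lim_n f_n) = integral(1, 0, 1) = 1.
Step 3: Verify convergence: 86/87 = 0.988506 -> 1


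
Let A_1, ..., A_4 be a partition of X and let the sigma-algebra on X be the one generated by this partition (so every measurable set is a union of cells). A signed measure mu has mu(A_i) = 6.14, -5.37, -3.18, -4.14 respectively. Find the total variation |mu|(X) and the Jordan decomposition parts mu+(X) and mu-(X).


Step 1: Every measurable set is a union of atoms (the cells / points), so a Hahn decomposition is
  obtained by grouping atoms by sign: P = union of atoms with mu > 0, N = union of the remaining atoms.
  Atoms in P (indices): 1;  atoms in N (indices): 2, 3, 4
  Positive values: 6.14
  Negative values: -5.37, -3.18, -4.14
Step 2: mu+(X) = mu(P) = sum of positive atom values = 6.14
Step 3: mu-(X) = -mu(N) = sum of |negative atom values| = 12.69
Step 4: |mu|(X) = mu+(X) + mu-(X) = 6.14 + 12.69 = 18.83


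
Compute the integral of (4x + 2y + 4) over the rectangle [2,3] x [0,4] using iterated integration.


By Fubini, integrate in x first, then y.
Step 1: Fix y, integrate over x in [2,3]:
  integral(4x + 2y + 4, x=2..3)
  = 4*(3^2 - 2^2)/2 + (2y + 4)*(3 - 2)
  = 10 + (2y + 4)*1
  = 10 + 2y + 4
  = 14 + 2y
Step 2: Integrate over y in [0,4]:
  integral(14 + 2y, y=0..4)
  = 14*4 + 2*(4^2 - 0^2)/2
  = 56 + 16
  = 72


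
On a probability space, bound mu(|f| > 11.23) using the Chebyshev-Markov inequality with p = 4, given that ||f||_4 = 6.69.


Chebyshev/Markov inequality: mu(|f| > eps) <= (||f||_p / eps)^p
Step 1: ||f||_4 / eps = 6.69 / 11.23 = 0.595726
Step 2: Raise to power p = 4:
  (0.595726)^4 = 0.125946
Step 3: Therefore mu(|f| > 11.23) <= 0.125946


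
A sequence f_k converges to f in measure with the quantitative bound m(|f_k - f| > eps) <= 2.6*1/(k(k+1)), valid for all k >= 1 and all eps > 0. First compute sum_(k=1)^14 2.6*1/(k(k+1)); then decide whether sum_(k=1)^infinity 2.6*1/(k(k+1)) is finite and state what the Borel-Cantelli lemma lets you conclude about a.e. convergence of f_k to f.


Step 1: List the terms 2.6*1/(k(k+1)) for k = 1 to 14:
  k=1: 1.3
  k=2: 0.433333
  k=3: 0.216667
  k=4: 0.13
  k=5: 0.086667
  k=6: 0.061905
  k=7: 0.046429
  k=8: 0.036111
  k=9: 0.028889
  k=10: 0.023636
  k=11: 0.019697
  k=12: 0.016667
  k=13: 0.014286
  k=14: 0.012381
Step 2: Partial sum = 1.3 + 0.433333 + 0.216667 + 0.13 + 0.086667 + 0.061905 + 0.046429 + 0.036111 + 0.028889 + 0.023636 + 0.019697 + 0.016667 + 0.014286 + 0.012381
     = 2.426667
Step 3: The full series sum_(k>=1) 2.6*1/(k(k+1)) converges (telescoping series sum 1/(k(k+1)) = 1; a constant multiple of a convergent series converges).
Step 4: Fix eps > 0. Since sum_k m(|f_k - f| > eps) < infinity, the Borel-Cantelli lemma gives
        m(limsup_k {|f_k - f| > eps}) = 0, i.e. for a.e. x, |f_k(x) - f(x)| <= eps for all large k.
        Applying this with eps = 1/j for j = 1, 2, ... and intersecting the countably many full-measure sets,
        for a.e. x we get limsup_k |f_k(x) - f(x)| <= 1/j for every j, hence f_k -> f almost everywhere.
Conclusion: series converges; Borel-Cantelli yields f_k -> f a.e.


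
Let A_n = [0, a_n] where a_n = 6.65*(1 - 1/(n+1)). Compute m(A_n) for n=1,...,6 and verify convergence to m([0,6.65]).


By continuity of measure from below: if A_n increases to A, then m(A_n) -> m(A).
Here A = [0, 6.65], so m(A) = 6.65
Step 1: a_1 = 6.65*(1 - 1/2) = 3.325, m(A_1) = 3.325
Step 2: a_2 = 6.65*(1 - 1/3) = 4.4333, m(A_2) = 4.4333
Step 3: a_3 = 6.65*(1 - 1/4) = 4.9875, m(A_3) = 4.9875
Step 4: a_4 = 6.65*(1 - 1/5) = 5.32, m(A_4) = 5.32
Step 5: a_5 = 6.65*(1 - 1/6) = 5.5417, m(A_5) = 5.5417
Step 6: a_6 = 6.65*(1 - 1/7) = 5.7, m(A_6) = 5.7
Limit: m(A_n) -> m([0,6.65]) = 6.65


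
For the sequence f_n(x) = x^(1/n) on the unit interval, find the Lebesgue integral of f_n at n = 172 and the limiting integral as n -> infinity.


At n = 172: f_172(x) = x^(1/172).
Step 1: integral(x^(1/172), 0, 1) = [x^(1/172+1) / (1/172+1)] from 0 to 1
     = 1 / (1/172 + 1) = 1 / ((172+1)/172) = 172/(172+1)
     = 172/173 = 0.99422
Step 2: As n -> infinity, f_n(x) = x^(1/n) -> 1 for x in (0,1], and f_n is increasing in n.
By MCT, lim_n integral(f_n) = integral(lim_n f_n) = integral(1, 0, 1) = 1.
Step 3: Verify convergence: 172/173 = 0.99422 -> 1


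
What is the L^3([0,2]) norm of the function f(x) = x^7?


Step 1: ||f||_3 = (integral_0^2 |x^7|^3 dx)^(1/3)
     = (integral_0^2 x^21 dx)^(1/3)
Step 2: integral_0^2 x^21 dx = [x^22/(22)] from 0 to 2 = 2^22/22
     = 4194304/22 = 190650.181818
Step 3: ||f||_3 = (190650.181818)^(1/3) = 57.554472


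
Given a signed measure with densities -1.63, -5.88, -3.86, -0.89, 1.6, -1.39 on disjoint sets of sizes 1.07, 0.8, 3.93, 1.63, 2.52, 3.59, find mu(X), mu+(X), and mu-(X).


Step 1: Compute signed measure on each set:
  Set 1: -1.63 * 1.07 = -1.7441
  Set 2: -5.88 * 0.8 = -4.704
  Set 3: -3.86 * 3.93 = -15.1698
  Set 4: -0.89 * 1.63 = -1.4507
  Set 5: 1.6 * 2.52 = 4.032
  Set 6: -1.39 * 3.59 = -4.9901
Step 2: Total signed measure = (-1.7441) + (-4.704) + (-15.1698) + (-1.4507) + (4.032) + (-4.9901)
     = -24.0267
Step 3: Positive part mu+(X) = sum of positive contributions = 4.032
Step 4: Negative part mu-(X) = |sum of negative contributions| = 28.0587


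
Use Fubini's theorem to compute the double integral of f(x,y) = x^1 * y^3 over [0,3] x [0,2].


By Fubini's theorem, the double integral factors as a product of single integrals:
Step 1: integral_0^3 x^1 dx = [x^2/2] from 0 to 3
     = 3^2/2 = 4.5
Step 2: integral_0^2 y^3 dy = [y^4/4] from 0 to 2
     = 2^4/4 = 4
Step 3: Double integral = 4.5 * 4 = 18


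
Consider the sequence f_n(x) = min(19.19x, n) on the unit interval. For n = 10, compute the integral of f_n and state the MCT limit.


f(x) = 19.19x on [0,1]; f_n(x) = min(19.19x, n). At n = 10:
Step 1: f(x) reaches 10 at x = 10/19.19 = 0.521105
Step 2: integral(f_10) = integral(19.19x, 0, 0.521105) + integral(10, 0.521105, 1)
       = 19.19*0.521105^2/2 + 10*(1 - 0.521105)
       = 2.605524 + 4.788953
       = 7.394476
Step 3: As n -> infinity, f_n increases to f, so by MCT integral(f_n) -> integral(f) = 19.19/2 = 9.595.
Convergence: integral(f_10) = 7.394476 -> 9.595 as n -> infinity


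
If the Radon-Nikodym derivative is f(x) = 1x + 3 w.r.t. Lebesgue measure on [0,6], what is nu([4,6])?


nu(A) = integral_A (dnu/dmu) dmu = integral_4^6 (1x + 3) dx
Step 1: Antiderivative F(x) = (1/2)x^2 + 3x
Step 2: F(6) = (1/2)*6^2 + 3*6 = 18 + 18 = 36
Step 3: F(4) = (1/2)*4^2 + 3*4 = 8 + 12 = 20
Step 4: nu([4,6]) = F(6) - F(4) = 36 - 20 = 16


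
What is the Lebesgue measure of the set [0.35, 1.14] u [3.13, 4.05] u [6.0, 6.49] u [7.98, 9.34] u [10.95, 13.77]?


For pairwise disjoint intervals, m(union) = sum of lengths.
= (1.14 - 0.35) + (4.05 - 3.13) + (6.49 - 6.0) + (9.34 - 7.98) + (13.77 - 10.95)
= 0.79 + 0.92 + 0.49 + 1.36 + 2.82
= 6.38


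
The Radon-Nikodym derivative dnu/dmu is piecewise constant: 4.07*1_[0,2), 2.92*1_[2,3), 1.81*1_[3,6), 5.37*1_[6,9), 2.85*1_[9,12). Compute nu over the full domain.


Integrate each piece of the Radon-Nikodym derivative:
Step 1: integral_0^2 4.07 dx = 4.07*(2-0) = 4.07*2 = 8.14
Step 2: integral_2^3 2.92 dx = 2.92*(3-2) = 2.92*1 = 2.92
Step 3: integral_3^6 1.81 dx = 1.81*(6-3) = 1.81*3 = 5.43
Step 4: integral_6^9 5.37 dx = 5.37*(9-6) = 5.37*3 = 16.11
Step 5: integral_9^12 2.85 dx = 2.85*(12-9) = 2.85*3 = 8.55
Total: 8.14 + 2.92 + 5.43 + 16.11 + 8.55 = 41.15


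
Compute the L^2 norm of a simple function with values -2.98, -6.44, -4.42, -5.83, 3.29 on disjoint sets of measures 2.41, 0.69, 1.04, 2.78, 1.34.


Step 1: Compute |f_i|^2 for each value:
  |-2.98|^2 = 8.8804
  |-6.44|^2 = 41.4736
  |-4.42|^2 = 19.5364
  |-5.83|^2 = 33.9889
  |3.29|^2 = 10.8241
Step 2: Multiply by measures and sum:
  8.8804 * 2.41 = 21.401764
  41.4736 * 0.69 = 28.616784
  19.5364 * 1.04 = 20.317856
  33.9889 * 2.78 = 94.489142
  10.8241 * 1.34 = 14.504294
Sum = 21.401764 + 28.616784 + 20.317856 + 94.489142 + 14.504294 = 179.32984
Step 3: Take the p-th root:
||f||_2 = (179.32984)^(1/2) = 13.391409


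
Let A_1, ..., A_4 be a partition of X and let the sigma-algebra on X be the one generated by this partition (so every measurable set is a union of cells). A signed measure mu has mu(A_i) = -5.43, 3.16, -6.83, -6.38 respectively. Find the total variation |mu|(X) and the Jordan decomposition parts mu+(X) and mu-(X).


Step 1: Every measurable set is a union of atoms (the cells / points), so a Hahn decomposition is
  obtained by grouping atoms by sign: P = union of atoms with mu > 0, N = union of the remaining atoms.
  Atoms in P (indices): 2;  atoms in N (indices): 1, 3, 4
  Positive values: 3.16
  Negative values: -5.43, -6.83, -6.38
Step 2: mu+(X) = mu(P) = sum of positive atom values = 3.16
Step 3: mu-(X) = -mu(N) = sum of |negative atom values| = 18.64
Step 4: |mu|(X) = mu+(X) + mu-(X) = 3.16 + 18.64 = 21.8


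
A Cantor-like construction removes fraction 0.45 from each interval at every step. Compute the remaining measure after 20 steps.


Step 1: At each step, fraction remaining = 1 - 0.45 = 0.55
Step 2: After 20 steps, measure = (0.55)^20
Result = 6.415844e-06


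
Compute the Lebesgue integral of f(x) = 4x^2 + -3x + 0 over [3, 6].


The Lebesgue integral of a Riemann-integrable function agrees with the Riemann integral.
Antiderivative F(x) = (4/3)x^3 + (-3/2)x^2 + 0x
F(6) = (4/3)*6^3 + (-3/2)*6^2 + 0*6
     = (4/3)*216 + (-3/2)*36 + 0*6
     = 288 + -54 + 0
     = 234
F(3) = 22.5
Integral = F(6) - F(3) = 234 - 22.5 = 211.5


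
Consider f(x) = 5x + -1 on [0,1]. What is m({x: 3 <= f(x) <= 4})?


f^(-1)([3, 4]) = {x : 3 <= 5x + -1 <= 4}
Solving: (3 - -1)/5 <= x <= (4 - -1)/5
= [0.8, 1]
Intersecting with [0,1]: [0.8, 1]
Measure = 1 - 0.8 = 0.2


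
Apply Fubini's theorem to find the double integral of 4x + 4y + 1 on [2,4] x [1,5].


By Fubini, integrate in x first, then y.
Step 1: Fix y, integrate over x in [2,4]:
  integral(4x + 4y + 1, x=2..4)
  = 4*(4^2 - 2^2)/2 + (4y + 1)*(4 - 2)
  = 24 + (4y + 1)*2
  = 24 + 8y + 2
  = 26 + 8y
Step 2: Integrate over y in [1,5]:
  integral(26 + 8y, y=1..5)
  = 26*4 + 8*(5^2 - 1^2)/2
  = 104 + 96
  = 200


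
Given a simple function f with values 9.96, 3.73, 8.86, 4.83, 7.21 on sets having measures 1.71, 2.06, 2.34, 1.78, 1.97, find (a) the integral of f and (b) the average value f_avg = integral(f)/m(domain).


Step 1: Integral = sum(value_i * measure_i)
= 9.96*1.71 + 3.73*2.06 + 8.86*2.34 + 4.83*1.78 + 7.21*1.97
= 17.0316 + 7.6838 + 20.7324 + 8.5974 + 14.2037
= 68.2489
Step 2: Total measure of domain = 1.71 + 2.06 + 2.34 + 1.78 + 1.97 = 9.86
Step 3: Average value = 68.2489 / 9.86 = 6.921795


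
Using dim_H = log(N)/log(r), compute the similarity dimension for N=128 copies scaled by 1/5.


For a self-similar set with N copies scaled by 1/r:
dim_H = log(N)/log(r) = log(128)/log(5)
= 4.85203/1.609438
= 3.014736


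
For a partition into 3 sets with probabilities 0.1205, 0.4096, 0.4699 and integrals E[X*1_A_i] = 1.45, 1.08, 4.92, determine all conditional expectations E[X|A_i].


For each cell A_i: E[X|A_i] = E[X*1_A_i] / P(A_i)
Step 1: E[X|A_1] = 1.45 / 0.1205 = 12.033195
Step 2: E[X|A_2] = 1.08 / 0.4096 = 2.636719
Step 3: E[X|A_3] = 4.92 / 0.4699 = 10.470313
Verification: E[X] = sum E[X*1_A_i] = 1.45 + 1.08 + 4.92 = 7.45


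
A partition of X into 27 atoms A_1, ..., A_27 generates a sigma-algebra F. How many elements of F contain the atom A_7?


Each element of F is a union of some subset S of the 27 atoms.
The element contains A_7 iff A_7 is in S.
So we count subsets S of {A_1,...,A_27} with A_7 in S: choose freely among the other 26 atoms.
Count = 2^(27-1) = 2^26 = 67108864.


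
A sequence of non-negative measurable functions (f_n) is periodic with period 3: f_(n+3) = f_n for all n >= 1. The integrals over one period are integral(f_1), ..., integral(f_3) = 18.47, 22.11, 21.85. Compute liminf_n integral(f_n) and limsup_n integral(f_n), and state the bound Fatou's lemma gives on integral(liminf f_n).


The sequence (integral(f_n)) is periodic with period 3, repeating the values 18.47, 22.11, 21.85 indefinitely.
Step 1: For a periodic sequence, every tail (a_m, a_(m+1), ...) contains all 3 period values infinitely often.
Step 2: Hence inf of every tail = min of the period values = min(18.47, 22.11, 21.85) = 18.47.
        liminf_n integral(f_n) = sup over m of (inf of tail from m) = 18.47.
Step 3: Similarly sup of every tail = max of the period values = 22.11.
        limsup_n integral(f_n) = 22.11.
Step 4: Fatou's lemma: integral(liminf_n f_n) <= liminf_n integral(f_n) = 18.47.
        So the integral of the pointwise liminf is at most 18.47.


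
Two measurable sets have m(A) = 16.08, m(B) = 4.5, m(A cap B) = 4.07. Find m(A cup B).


By inclusion-exclusion: m(A u B) = m(A) + m(B) - m(A n B)
= 16.08 + 4.5 - 4.07
= 16.51


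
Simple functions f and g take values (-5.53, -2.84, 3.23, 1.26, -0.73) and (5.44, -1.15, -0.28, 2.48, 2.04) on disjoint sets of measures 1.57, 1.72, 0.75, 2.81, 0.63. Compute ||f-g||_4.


Step 1: Compute differences f_i - g_i:
  -5.53 - 5.44 = -10.97
  -2.84 - -1.15 = -1.69
  3.23 - -0.28 = 3.51
  1.26 - 2.48 = -1.22
  -0.73 - 2.04 = -2.77
Step 2: Compute |diff|^4 * measure for each set:
  |-10.97|^4 * 1.57 = 14481.932213 * 1.57 = 22736.633574
  |-1.69|^4 * 1.72 = 8.157307 * 1.72 = 14.030568
  |3.51|^4 * 0.75 = 151.784864 * 0.75 = 113.838648
  |-1.22|^4 * 2.81 = 2.215335 * 2.81 = 6.22509
  |-2.77|^4 * 0.63 = 58.873394 * 0.63 = 37.090238
Step 3: Sum = 22907.818119
Step 4: ||f-g||_4 = (22907.818119)^(1/4) = 12.302572


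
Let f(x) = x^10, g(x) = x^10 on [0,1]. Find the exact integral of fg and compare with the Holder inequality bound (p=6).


Step 1: Exact integral of f*g = integral(x^20, 0, 1) = 1/21
     = 0.047619
Step 2: Holder bound with p=6, q=1.2:
  ||f||_p = (integral x^60 dx)^(1/6) = (1/61)^(1/6) = 0.504017
  ||g||_q = (integral x^12 dx)^(1/1.2) = (1/13)^(1/1.2) = 0.117954
Step 3: Holder bound = ||f||_p * ||g||_q = 0.504017 * 0.117954 = 0.059451
Verification: 0.047619 <= 0.059451 (Holder holds)


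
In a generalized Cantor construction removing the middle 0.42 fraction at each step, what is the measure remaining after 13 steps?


Step 1: At each step, fraction remaining = 1 - 0.42 = 0.58
Step 2: After 13 steps, measure = (0.58)^13
Result = 8.405507e-04


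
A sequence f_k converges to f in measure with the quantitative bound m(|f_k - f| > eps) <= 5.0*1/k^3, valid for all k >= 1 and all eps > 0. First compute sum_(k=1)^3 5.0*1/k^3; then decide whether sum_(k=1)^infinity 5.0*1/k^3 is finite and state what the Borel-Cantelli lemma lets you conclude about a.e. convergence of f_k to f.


Step 1: List the terms 5.0*1/k^3 for k = 1 to 3:
  k=1: 5
  k=2: 0.625
  k=3: 0.185185
Step 2: Partial sum = 5 + 0.625 + 0.185185
     = 5.810185
Step 3: The full series sum_(k>=1) 5.0*1/k^3 converges (p-series with p = 3 > 1; a constant multiple of a convergent series converges).
Step 4: Fix eps > 0. Since sum_k m(|f_k - f| > eps) < infinity, the Borel-Cantelli lemma gives
        m(limsup_k {|f_k - f| > eps}) = 0, i.e. for a.e. x, |f_k(x) - f(x)| <= eps for all large k.
        Applying this with eps = 1/j for j = 1, 2, ... and intersecting the countably many full-measure sets,
        for a.e. x we get limsup_k |f_k(x) - f(x)| <= 1/j for every j, hence f_k -> f almost everywhere.
Conclusion: series converges; Borel-Cantelli yields f_k -> f a.e.


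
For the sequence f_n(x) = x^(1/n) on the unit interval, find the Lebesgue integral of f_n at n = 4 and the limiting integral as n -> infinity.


At n = 4: f_4(x) = x^(1/4).
Step 1: integral(x^(1/4), 0, 1) = [x^(1/4+1) / (1/4+1)] from 0 to 1
     = 1 / (1/4 + 1) = 1 / ((4+1)/4) = 4/(4+1)
     = 4/5 = 0.8
Step 2: As n -> infinity, f_n(x) = x^(1/n) -> 1 for x in (0,1], and f_n is increasing in n.
By MCT, lim_n integral(f_n) = integral(lim_n f_n) = integral(1, 0, 1) = 1.
Step 3: Verify convergence: 4/5 = 0.8 -> 1


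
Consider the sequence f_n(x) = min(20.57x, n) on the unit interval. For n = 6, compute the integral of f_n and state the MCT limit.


f(x) = 20.57x on [0,1]; f_n(x) = min(20.57x, n). At n = 6:
Step 1: f(x) reaches 6 at x = 6/20.57 = 0.291687
Step 2: integral(f_6) = integral(20.57x, 0, 0.291687) + integral(6, 0.291687, 1)
       = 20.57*0.291687^2/2 + 6*(1 - 0.291687)
       = 0.875061 + 4.249878
       = 5.124939
Step 3: As n -> infinity, f_n increases to f, so by MCT integral(f_n) -> integral(f) = 20.57/2 = 10.285.
Convergence: integral(f_6) = 5.124939 -> 10.285 as n -> infinity


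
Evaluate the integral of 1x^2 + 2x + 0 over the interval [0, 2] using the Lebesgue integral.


The Lebesgue integral of a Riemann-integrable function agrees with the Riemann integral.
Antiderivative F(x) = (1/3)x^3 + (2/2)x^2 + 0x
F(2) = (1/3)*2^3 + (2/2)*2^2 + 0*2
     = (1/3)*8 + (2/2)*4 + 0*2
     = 2.666667 + 4 + 0
     = 6.666667
F(0) = 0.0
Integral = F(2) - F(0) = 6.666667 - 0.0 = 6.666667


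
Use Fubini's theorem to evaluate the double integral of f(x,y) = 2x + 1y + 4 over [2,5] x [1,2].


By Fubini, integrate in x first, then y.
Step 1: Fix y, integrate over x in [2,5]:
  integral(2x + 1y + 4, x=2..5)
  = 2*(5^2 - 2^2)/2 + (1y + 4)*(5 - 2)
  = 21 + (1y + 4)*3
  = 21 + 3y + 12
  = 33 + 3y
Step 2: Integrate over y in [1,2]:
  integral(33 + 3y, y=1..2)
  = 33*1 + 3*(2^2 - 1^2)/2
  = 33 + 4.5
  = 37.5


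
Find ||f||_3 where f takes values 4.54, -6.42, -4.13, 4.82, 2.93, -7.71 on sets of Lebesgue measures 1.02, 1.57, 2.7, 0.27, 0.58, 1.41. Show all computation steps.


Step 1: Compute |f_i|^3 for each value:
  |4.54|^3 = 93.576664
  |-6.42|^3 = 264.609288
  |-4.13|^3 = 70.444997
  |4.82|^3 = 111.980168
  |2.93|^3 = 25.153757
  |-7.71|^3 = 458.314011
Step 2: Multiply by measures and sum:
  93.576664 * 1.02 = 95.448197
  264.609288 * 1.57 = 415.436582
  70.444997 * 2.7 = 190.201492
  111.980168 * 0.27 = 30.234645
  25.153757 * 0.58 = 14.589179
  458.314011 * 1.41 = 646.222756
Sum = 95.448197 + 415.436582 + 190.201492 + 30.234645 + 14.589179 + 646.222756 = 1392.132851
Step 3: Take the p-th root:
||f||_3 = (1392.132851)^(1/3) = 11.165896


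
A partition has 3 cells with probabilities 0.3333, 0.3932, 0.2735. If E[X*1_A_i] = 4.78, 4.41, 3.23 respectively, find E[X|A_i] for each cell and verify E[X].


For each cell A_i: E[X|A_i] = E[X*1_A_i] / P(A_i)
Step 1: E[X|A_1] = 4.78 / 0.3333 = 14.341434
Step 2: E[X|A_2] = 4.41 / 0.3932 = 11.215666
Step 3: E[X|A_3] = 3.23 / 0.2735 = 11.809872
Verification: E[X] = sum E[X*1_A_i] = 4.78 + 4.41 + 3.23 = 12.42


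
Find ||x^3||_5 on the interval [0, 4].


Step 1: ||f||_5 = (integral_0^4 |x^3|^5 dx)^(1/5)
     = (integral_0^4 x^15 dx)^(1/5)
Step 2: integral_0^4 x^15 dx = [x^16/(16)] from 0 to 4 = 4^16/16
     = 4294967296/16 = 2.684355e+08
Step 3: ||f||_5 = (2.684355e+08)^(1/5) = 48.50293


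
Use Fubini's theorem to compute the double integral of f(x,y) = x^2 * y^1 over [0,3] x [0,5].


By Fubini's theorem, the double integral factors as a product of single integrals:
Step 1: integral_0^3 x^2 dx = [x^3/3] from 0 to 3
     = 3^3/3 = 9
Step 2: integral_0^5 y^1 dy = [y^2/2] from 0 to 5
     = 5^2/2 = 12.5
Step 3: Double integral = 9 * 12.5 = 112.5


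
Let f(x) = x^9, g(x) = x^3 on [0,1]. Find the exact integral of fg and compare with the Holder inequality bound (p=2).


Step 1: Exact integral of f*g = integral(x^12, 0, 1) = 1/13
     = 0.076923
Step 2: Holder bound with p=2, q=2:
  ||f||_p = (integral x^18 dx)^(1/2) = (1/19)^(1/2) = 0.229416
  ||g||_q = (integral x^6 dx)^(1/2) = (1/7)^(1/2) = 0.377964
Step 3: Holder bound = ||f||_p * ||g||_q = 0.229416 * 0.377964 = 0.086711
Verification: 0.076923 <= 0.086711 (Holder holds)


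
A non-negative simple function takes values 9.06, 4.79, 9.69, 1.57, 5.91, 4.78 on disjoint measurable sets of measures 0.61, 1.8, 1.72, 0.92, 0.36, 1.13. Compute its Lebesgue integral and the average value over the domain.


Step 1: Integral = sum(value_i * measure_i)
= 9.06*0.61 + 4.79*1.8 + 9.69*1.72 + 1.57*0.92 + 5.91*0.36 + 4.78*1.13
= 5.5266 + 8.622 + 16.6668 + 1.4444 + 2.1276 + 5.4014
= 39.7888
Step 2: Total measure of domain = 0.61 + 1.8 + 1.72 + 0.92 + 0.36 + 1.13 = 6.54
Step 3: Average value = 39.7888 / 6.54 = 6.083914


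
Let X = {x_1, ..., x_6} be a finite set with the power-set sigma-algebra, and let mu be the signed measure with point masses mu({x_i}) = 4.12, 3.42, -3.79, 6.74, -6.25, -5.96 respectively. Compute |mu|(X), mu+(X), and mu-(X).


Step 1: Every measurable set is a union of atoms (the cells / points), so a Hahn decomposition is
  obtained by grouping atoms by sign: P = union of atoms with mu > 0, N = union of the remaining atoms.
  Atoms in P (indices): 1, 2, 4;  atoms in N (indices): 3, 5, 6
  Positive values: 4.12, 3.42, 6.74
  Negative values: -3.79, -6.25, -5.96
Step 2: mu+(X) = mu(P) = sum of positive atom values = 14.28
Step 3: mu-(X) = -mu(N) = sum of |negative atom values| = 16
Step 4: |mu|(X) = mu+(X) + mu-(X) = 14.28 + 16 = 30.28


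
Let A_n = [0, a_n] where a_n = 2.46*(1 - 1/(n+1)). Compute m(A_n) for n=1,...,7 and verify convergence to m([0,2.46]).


By continuity of measure from below: if A_n increases to A, then m(A_n) -> m(A).
Here A = [0, 2.46], so m(A) = 2.46
Step 1: a_1 = 2.46*(1 - 1/2) = 1.23, m(A_1) = 1.23
Step 2: a_2 = 2.46*(1 - 1/3) = 1.64, m(A_2) = 1.64
Step 3: a_3 = 2.46*(1 - 1/4) = 1.845, m(A_3) = 1.845
Step 4: a_4 = 2.46*(1 - 1/5) = 1.968, m(A_4) = 1.968
Step 5: a_5 = 2.46*(1 - 1/6) = 2.05, m(A_5) = 2.05
Step 6: a_6 = 2.46*(1 - 1/7) = 2.1086, m(A_6) = 2.1086
Step 7: a_7 = 2.46*(1 - 1/8) = 2.1525, m(A_7) = 2.1525
Limit: m(A_n) -> m([0,2.46]) = 2.46


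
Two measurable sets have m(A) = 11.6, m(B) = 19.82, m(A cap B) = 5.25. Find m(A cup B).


By inclusion-exclusion: m(A u B) = m(A) + m(B) - m(A n B)
= 11.6 + 19.82 - 5.25
= 26.17


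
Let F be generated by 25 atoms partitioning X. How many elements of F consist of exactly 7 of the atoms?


Each element of F is a union of some subset of the 25 atoms.
Elements that are unions of exactly 7 atoms correspond to 7-element subsets of the 25 atoms.
Count = C(25, 7) = 25! / (7! * 18!) = 480700.


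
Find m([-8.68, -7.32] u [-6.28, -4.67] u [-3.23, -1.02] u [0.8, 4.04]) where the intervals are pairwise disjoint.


For pairwise disjoint intervals, m(union) = sum of lengths.
= (-7.32 - -8.68) + (-4.67 - -6.28) + (-1.02 - -3.23) + (4.04 - 0.8)
= 1.36 + 1.61 + 2.21 + 3.24
= 8.42


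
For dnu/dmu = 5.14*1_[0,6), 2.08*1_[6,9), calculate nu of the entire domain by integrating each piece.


Integrate each piece of the Radon-Nikodym derivative:
Step 1: integral_0^6 5.14 dx = 5.14*(6-0) = 5.14*6 = 30.84
Step 2: integral_6^9 2.08 dx = 2.08*(9-6) = 2.08*3 = 6.24
Total: 30.84 + 6.24 = 37.08


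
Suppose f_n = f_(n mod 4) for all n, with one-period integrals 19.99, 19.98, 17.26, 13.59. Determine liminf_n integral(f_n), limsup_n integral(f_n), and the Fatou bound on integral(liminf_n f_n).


The sequence (integral(f_n)) is periodic with period 4, repeating the values 19.99, 19.98, 17.26, 13.59 indefinitely.
Step 1: For a periodic sequence, every tail (a_m, a_(m+1), ...) contains all 4 period values infinitely often.
Step 2: Hence inf of every tail = min of the period values = min(19.99, 19.98, 17.26, 13.59) = 13.59.
        liminf_n integral(f_n) = sup over m of (inf of tail from m) = 13.59.
Step 3: Similarly sup of every tail = max of the period values = 19.99.
        limsup_n integral(f_n) = 19.99.
Step 4: Fatou's lemma: integral(liminf_n f_n) <= liminf_n integral(f_n) = 13.59.
        So the integral of the pointwise liminf is at most 13.59.


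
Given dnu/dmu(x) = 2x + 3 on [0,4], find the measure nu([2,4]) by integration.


nu(A) = integral_A (dnu/dmu) dmu = integral_2^4 (2x + 3) dx
Step 1: Antiderivative F(x) = (2/2)x^2 + 3x
Step 2: F(4) = (2/2)*4^2 + 3*4 = 16 + 12 = 28
Step 3: F(2) = (2/2)*2^2 + 3*2 = 4 + 6 = 10
Step 4: nu([2,4]) = F(4) - F(2) = 28 - 10 = 18
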